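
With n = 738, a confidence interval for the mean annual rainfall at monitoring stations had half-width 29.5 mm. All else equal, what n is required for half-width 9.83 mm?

6647

Margin of error scales as 1/√n, so n₂ = n₁·(E₁/E₂)².
n₂ = 738 × (29.5/9.83)² = 738 × 9.006 = 6646.43
Round up: n₂ = 6647.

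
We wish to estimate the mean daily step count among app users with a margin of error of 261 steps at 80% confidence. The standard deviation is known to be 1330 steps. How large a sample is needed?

For a mean, the margin of error is E = z·σ/√n, so n = (zσ/E)².
At 80% confidence, z = 1.282.
n = (1.282 × 1330 / 261)² = 42.68
Round up: n = 43.

43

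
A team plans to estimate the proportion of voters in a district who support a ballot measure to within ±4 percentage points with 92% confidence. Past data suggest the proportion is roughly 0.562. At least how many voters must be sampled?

472

For a proportion with margin E = 0.04 at 92% confidence, z = 1.751.
n = p̂(1−p̂)(z/E)² = 0.562 × 0.438 × (1.751/0.04)² = 471.70
Round up: n = 472.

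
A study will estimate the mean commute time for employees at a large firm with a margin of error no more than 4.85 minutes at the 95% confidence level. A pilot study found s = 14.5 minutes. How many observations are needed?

35

For a mean, the margin of error is E = z·σ/√n, so n = (zσ/E)².
At 95% confidence, z = 1.960.
n = (1.960 × 14.5 / 4.85)² = 34.34
Round up: n = 35.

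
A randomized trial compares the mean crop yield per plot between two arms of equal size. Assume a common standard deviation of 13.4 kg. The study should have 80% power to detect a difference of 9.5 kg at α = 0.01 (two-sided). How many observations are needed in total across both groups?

For two equal groups, n per group = 2·((z_{α/2} + z_β)·σ/δ)².
z_{α/2} = 2.576; z_β = 0.842 (power 80%).
n = 2 × (3.418 × 13.4 / 9.5)² = 2 × 23.24 = 46.48
Round up: n = 47 per group.
Total across both groups: 2 × 47 = 94.

94 total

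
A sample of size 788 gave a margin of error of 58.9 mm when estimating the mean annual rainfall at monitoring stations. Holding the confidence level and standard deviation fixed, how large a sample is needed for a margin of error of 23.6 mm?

Margin of error scales as 1/√n, so n₂ = n₁·(E₁/E₂)².
n₂ = 788 × (58.9/23.6)² = 788 × 6.229 = 4908.45
Round up: n₂ = 4909.

n = 4909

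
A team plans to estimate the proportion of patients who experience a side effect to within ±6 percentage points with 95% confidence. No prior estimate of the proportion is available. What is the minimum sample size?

267

For a proportion with margin E = 0.06 at 95% confidence, z = 1.960.
With no prior estimate, use p = 0.5, which maximizes p(1−p) at 0.25.
n = 0.25 × (z/E)² = 0.25 × (1.960/0.06)² = 266.78
Round up: n = 267.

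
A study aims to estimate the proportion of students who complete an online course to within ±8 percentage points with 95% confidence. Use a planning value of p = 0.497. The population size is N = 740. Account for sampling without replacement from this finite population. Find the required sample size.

n = 125

For a proportion with margin E = 0.08 at 95% confidence, z = 1.960.
n = p̂(1−p̂)(z/E)² = 0.497 × 0.503 × (1.960/0.08)² = 150.06 — call this n₀.
Finite-population correction with N = 740: n = n₀ / (1 + (n₀−1)/N) = 150.06 / 1.201 = 124.95
Round up: n = 125.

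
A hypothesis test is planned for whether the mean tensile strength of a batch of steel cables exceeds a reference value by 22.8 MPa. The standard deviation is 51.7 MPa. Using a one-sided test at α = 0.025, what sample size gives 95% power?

For a one-sample z-test, n = ((z_α + z_β)·σ/δ)².
z_α = 1.960 (one-sided α = 0.025); z_β = 1.645 (power 95% → β = 0.05).
n = (3.605 × 51.7 / 22.8)² = 66.82
Round up: n = 67.

67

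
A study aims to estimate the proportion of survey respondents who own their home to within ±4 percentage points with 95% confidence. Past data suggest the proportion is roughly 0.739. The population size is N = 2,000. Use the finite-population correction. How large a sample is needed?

For a proportion with margin E = 0.04 at 95% confidence, z = 1.960.
n = p̂(1−p̂)(z/E)² = 0.739 × 0.261 × (1.960/0.04)² = 463.10 — call this n₀.
Finite-population correction with N = 2,000: n = n₀ / (1 + (n₀−1)/N) = 463.10 / 1.231 = 376.20
Round up: n = 377.

n = 377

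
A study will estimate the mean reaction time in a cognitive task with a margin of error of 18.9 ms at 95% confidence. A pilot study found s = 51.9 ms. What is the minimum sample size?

For a mean, the margin of error is E = z·σ/√n, so n = (zσ/E)².
At 95% confidence, z = 1.960.
n = (1.960 × 51.9 / 18.9)² = 28.97
Round up: n = 29.

n = 29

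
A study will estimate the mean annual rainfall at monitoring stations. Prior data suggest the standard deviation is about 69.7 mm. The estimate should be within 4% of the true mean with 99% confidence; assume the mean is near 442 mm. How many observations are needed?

n = 104

For a mean, the margin of error is E = z·σ/√n, so n = (zσ/E)².
At 99% confidence, z = 2.576.
E = 4% of 442 = 17.68 mm.
n = (2.576 × 69.7 / 17.68)² = 103.13
Round up: n = 104.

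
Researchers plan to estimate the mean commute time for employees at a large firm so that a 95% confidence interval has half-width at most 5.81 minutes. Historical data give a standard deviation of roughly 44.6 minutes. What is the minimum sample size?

227

For a mean, the margin of error is E = z·σ/√n, so n = (zσ/E)².
At 95% confidence, z = 1.960.
n = (1.960 × 44.6 / 5.81)² = 226.38
Round up: n = 227.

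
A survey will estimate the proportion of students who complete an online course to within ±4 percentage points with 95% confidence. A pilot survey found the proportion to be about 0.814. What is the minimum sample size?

364

For a proportion with margin E = 0.04 at 95% confidence, z = 1.960.
n = p̂(1−p̂)(z/E)² = 0.814 × 0.186 × (1.960/0.04)² = 363.52
Round up: n = 364.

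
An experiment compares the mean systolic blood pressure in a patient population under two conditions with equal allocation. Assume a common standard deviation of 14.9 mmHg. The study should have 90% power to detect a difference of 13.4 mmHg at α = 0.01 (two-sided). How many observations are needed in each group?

For two equal groups, n per group = 2·((z_{α/2} + z_β)·σ/δ)².
z_{α/2} = 2.576; z_β = 1.282 (power 90%).
n = 2 × (3.858 × 14.9 / 13.4)² = 2 × 18.40 = 36.80
Round up: n = 37 per group.

37 per group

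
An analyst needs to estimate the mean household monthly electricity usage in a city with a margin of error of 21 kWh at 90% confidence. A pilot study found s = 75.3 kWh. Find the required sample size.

For a mean, the margin of error is E = z·σ/√n, so n = (zσ/E)².
At 90% confidence, z = 1.645.
n = (1.645 × 75.3 / 21)² = 34.79
Round up: n = 35.

35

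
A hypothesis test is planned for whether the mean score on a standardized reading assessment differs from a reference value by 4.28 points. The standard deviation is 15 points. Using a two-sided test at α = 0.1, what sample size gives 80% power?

For a one-sample z-test, n = ((z_{α/2} + z_β)·σ/δ)².
z_{α/2} = 1.645 (two-sided α = 0.1); z_β = 0.842 (power 80% → β = 0.2).
n = (2.487 × 15 / 4.28)² = 75.97
Round up: n = 76.

76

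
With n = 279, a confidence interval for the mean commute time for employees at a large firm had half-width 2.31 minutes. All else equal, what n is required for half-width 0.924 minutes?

1744

Margin of error scales as 1/√n, so n₂ = n₁·(E₁/E₂)².
n₂ = 279 × (2.31/0.924)² = 279 × 6.25 = 1743.75
Round up: n₂ = 1744.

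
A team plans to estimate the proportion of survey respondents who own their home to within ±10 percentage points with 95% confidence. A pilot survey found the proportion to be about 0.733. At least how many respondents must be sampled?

76

For a proportion with margin E = 0.1 at 95% confidence, z = 1.960.
n = p̂(1−p̂)(z/E)² = 0.733 × 0.267 × (1.960/0.1)² = 75.18
Round up: n = 76.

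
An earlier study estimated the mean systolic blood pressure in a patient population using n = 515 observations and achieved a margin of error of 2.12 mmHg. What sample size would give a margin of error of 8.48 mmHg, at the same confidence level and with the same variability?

n = 33

Margin of error scales as 1/√n, so n₂ = n₁·(E₁/E₂)².
n₂ = 515 × (2.12/8.48)² = 515 × 0.0625 = 32.19
Round up: n₂ = 33.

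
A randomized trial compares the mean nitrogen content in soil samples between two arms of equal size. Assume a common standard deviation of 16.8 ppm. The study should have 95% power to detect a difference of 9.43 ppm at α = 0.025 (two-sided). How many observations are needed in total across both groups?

For two equal groups, n per group = 2·((z_{α/2} + z_β)·σ/δ)².
z_{α/2} = 2.241; z_β = 1.645 (power 95%).
n = 2 × (3.886 × 16.8 / 9.43)² = 2 × 47.93 = 95.86
Round up: n = 96 per group.
Total across both groups: 2 × 96 = 192.

192 total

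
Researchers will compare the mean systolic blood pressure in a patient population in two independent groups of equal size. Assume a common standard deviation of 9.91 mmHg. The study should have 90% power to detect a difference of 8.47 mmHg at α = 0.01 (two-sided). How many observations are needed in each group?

41 per group

For two equal groups, n per group = 2·((z_{α/2} + z_β)·σ/δ)².
z_{α/2} = 2.576; z_β = 1.282 (power 90%).
n = 2 × (3.858 × 9.91 / 8.47)² = 2 × 20.38 = 40.76
Round up: n = 41 per group.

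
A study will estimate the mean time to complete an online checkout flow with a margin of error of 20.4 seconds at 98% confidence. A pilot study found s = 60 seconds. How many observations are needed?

For a mean, the margin of error is E = z·σ/√n, so n = (zσ/E)².
At 98% confidence, z = 2.326.
n = (2.326 × 60 / 20.4)² = 46.80
Round up: n = 47.

n = 47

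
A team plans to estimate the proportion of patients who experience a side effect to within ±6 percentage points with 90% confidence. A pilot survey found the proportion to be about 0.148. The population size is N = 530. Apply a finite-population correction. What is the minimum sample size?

81

For a proportion with margin E = 0.06 at 90% confidence, z = 1.645.
n = p̂(1−p̂)(z/E)² = 0.148 × 0.852 × (1.645/0.06)² = 94.78 — call this n₀.
Finite-population correction with N = 530: n = n₀ / (1 + (n₀−1)/N) = 94.78 / 1.177 = 80.53
Round up: n = 81.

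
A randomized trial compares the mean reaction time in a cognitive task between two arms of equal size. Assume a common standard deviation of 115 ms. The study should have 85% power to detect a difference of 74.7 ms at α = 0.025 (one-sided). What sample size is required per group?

For two equal groups, n per group = 2·((z_α + z_β)·σ/δ)².
z_α = 1.960; z_β = 1.036 (power 85%).
n = 2 × (2.996 × 115 / 74.7)² = 2 × 21.27 = 42.54
Round up: n = 43 per group.

43 per group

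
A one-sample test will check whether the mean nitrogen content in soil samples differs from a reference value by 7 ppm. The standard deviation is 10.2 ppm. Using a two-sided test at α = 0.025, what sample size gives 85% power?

n = 23

For a one-sample z-test, n = ((z_{α/2} + z_β)·σ/δ)².
z_{α/2} = 2.241 (two-sided α = 0.025); z_β = 1.036 (power 85% → β = 0.15).
n = (3.277 × 10.2 / 7)² = 22.80
Round up: n = 23.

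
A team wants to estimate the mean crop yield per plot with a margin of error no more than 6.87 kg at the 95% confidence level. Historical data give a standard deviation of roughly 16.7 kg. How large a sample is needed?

For a mean, the margin of error is E = z·σ/√n, so n = (zσ/E)².
At 95% confidence, z = 1.960.
n = (1.960 × 16.7 / 6.87)² = 22.70
Round up: n = 23.

23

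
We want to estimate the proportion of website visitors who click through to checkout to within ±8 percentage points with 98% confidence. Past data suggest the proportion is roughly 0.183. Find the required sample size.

For a proportion with margin E = 0.08 at 98% confidence, z = 2.326.
n = p̂(1−p̂)(z/E)² = 0.183 × 0.817 × (2.326/0.08)² = 126.39
Round up: n = 127.

127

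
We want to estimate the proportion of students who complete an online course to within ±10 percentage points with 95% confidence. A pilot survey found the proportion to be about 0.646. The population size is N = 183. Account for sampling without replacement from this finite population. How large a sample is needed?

For a proportion with margin E = 0.1 at 95% confidence, z = 1.960.
n = p̂(1−p̂)(z/E)² = 0.646 × 0.354 × (1.960/0.1)² = 87.85 — call this n₀.
Finite-population correction with N = 183: n = n₀ / (1 + (n₀−1)/N) = 87.85 / 1.475 = 59.56
Round up: n = 60.

60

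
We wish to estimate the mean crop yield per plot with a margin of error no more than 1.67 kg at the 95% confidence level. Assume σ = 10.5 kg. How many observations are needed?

n = 152

For a mean, the margin of error is E = z·σ/√n, so n = (zσ/E)².
At 95% confidence, z = 1.960.
n = (1.960 × 10.5 / 1.67)² = 151.87
Round up: n = 152.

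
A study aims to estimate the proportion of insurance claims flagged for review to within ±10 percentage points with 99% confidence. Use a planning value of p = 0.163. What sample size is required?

n = 91

For a proportion with margin E = 0.1 at 99% confidence, z = 2.576.
n = p̂(1−p̂)(z/E)² = 0.163 × 0.837 × (2.576/0.1)² = 90.53
Round up: n = 91.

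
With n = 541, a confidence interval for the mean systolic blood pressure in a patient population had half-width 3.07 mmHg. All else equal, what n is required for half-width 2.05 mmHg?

Margin of error scales as 1/√n, so n₂ = n₁·(E₁/E₂)².
n₂ = 541 × (3.07/2.05)² = 541 × 2.243 = 1213.46
Round up: n₂ = 1214.

n = 1214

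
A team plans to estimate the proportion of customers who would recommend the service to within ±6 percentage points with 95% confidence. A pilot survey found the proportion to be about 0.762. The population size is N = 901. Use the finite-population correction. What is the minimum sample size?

For a proportion with margin E = 0.06 at 95% confidence, z = 1.960.
n = p̂(1−p̂)(z/E)² = 0.762 × 0.238 × (1.960/0.06)² = 193.53 — call this n₀.
Finite-population correction with N = 901: n = n₀ / (1 + (n₀−1)/N) = 193.53 / 1.214 = 159.42
Round up: n = 160.

160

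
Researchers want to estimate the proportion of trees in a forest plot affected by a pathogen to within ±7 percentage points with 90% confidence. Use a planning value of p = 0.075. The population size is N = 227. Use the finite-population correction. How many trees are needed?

For a proportion with margin E = 0.07 at 90% confidence, z = 1.645.
n = p̂(1−p̂)(z/E)² = 0.075 × 0.925 × (1.645/0.07)² = 38.31 — call this n₀.
Finite-population correction with N = 227: n = n₀ / (1 + (n₀−1)/N) = 38.31 / 1.164 = 32.91
Round up: n = 33.

33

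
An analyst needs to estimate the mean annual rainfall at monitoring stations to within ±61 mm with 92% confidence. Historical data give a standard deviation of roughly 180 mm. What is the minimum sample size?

n = 27

For a mean, the margin of error is E = z·σ/√n, so n = (zσ/E)².
At 92% confidence, z = 1.751.
n = (1.751 × 180 / 61)² = 26.70
Round up: n = 27.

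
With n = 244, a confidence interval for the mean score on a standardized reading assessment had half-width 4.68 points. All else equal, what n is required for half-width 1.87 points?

Margin of error scales as 1/√n, so n₂ = n₁·(E₁/E₂)².
n₂ = 244 × (4.68/1.87)² = 244 × 6.263 = 1528.17
Round up: n₂ = 1529.

1529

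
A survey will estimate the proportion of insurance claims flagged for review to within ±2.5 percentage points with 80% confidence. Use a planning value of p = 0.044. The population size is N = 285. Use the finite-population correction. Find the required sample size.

n = 80

For a proportion with margin E = 0.025 at 80% confidence, z = 1.282.
n = p̂(1−p̂)(z/E)² = 0.044 × 0.956 × (1.282/0.025)² = 110.61 — call this n₀.
Finite-population correction with N = 285: n = n₀ / (1 + (n₀−1)/N) = 110.61 / 1.385 = 79.86
Round up: n = 80.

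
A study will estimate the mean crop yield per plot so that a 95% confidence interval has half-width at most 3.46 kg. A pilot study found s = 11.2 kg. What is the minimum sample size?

41

For a mean, the margin of error is E = z·σ/√n, so n = (zσ/E)².
At 95% confidence, z = 1.960.
n = (1.960 × 11.2 / 3.46)² = 40.25
Round up: n = 41.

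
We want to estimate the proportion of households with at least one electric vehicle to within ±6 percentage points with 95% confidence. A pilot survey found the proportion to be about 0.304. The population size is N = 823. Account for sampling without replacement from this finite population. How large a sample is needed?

178

For a proportion with margin E = 0.06 at 95% confidence, z = 1.960.
n = p̂(1−p̂)(z/E)² = 0.304 × 0.696 × (1.960/0.06)² = 225.78 — call this n₀.
Finite-population correction with N = 823: n = n₀ / (1 + (n₀−1)/N) = 225.78 / 1.273 = 177.36
Round up: n = 178.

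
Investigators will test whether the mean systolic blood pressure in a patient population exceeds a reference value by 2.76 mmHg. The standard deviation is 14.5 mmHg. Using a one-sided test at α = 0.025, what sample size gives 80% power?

For a one-sample z-test, n = ((z_α + z_β)·σ/δ)².
z_α = 1.960 (one-sided α = 0.025); z_β = 0.842 (power 80% → β = 0.2).
n = (2.802 × 14.5 / 2.76)² = 216.70
Round up: n = 217.

n = 217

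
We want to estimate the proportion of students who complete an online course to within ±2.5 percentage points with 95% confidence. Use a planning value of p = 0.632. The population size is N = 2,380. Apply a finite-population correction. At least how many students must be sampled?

For a proportion with margin E = 0.025 at 95% confidence, z = 1.960.
n = p̂(1−p̂)(z/E)² = 0.632 × 0.368 × (1.960/0.025)² = 1429.54 — call this n₀.
Finite-population correction with N = 2,380: n = n₀ / (1 + (n₀−1)/N) = 1429.54 / 1.6 = 893.46
Round up: n = 894.

n = 894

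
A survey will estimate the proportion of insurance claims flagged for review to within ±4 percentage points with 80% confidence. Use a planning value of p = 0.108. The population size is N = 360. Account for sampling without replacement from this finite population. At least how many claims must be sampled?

For a proportion with margin E = 0.04 at 80% confidence, z = 1.282.
n = p̂(1−p̂)(z/E)² = 0.108 × 0.892 × (1.282/0.04)² = 98.96 — call this n₀.
Finite-population correction with N = 360: n = n₀ / (1 + (n₀−1)/N) = 98.96 / 1.272 = 77.80
Round up: n = 78.

n = 78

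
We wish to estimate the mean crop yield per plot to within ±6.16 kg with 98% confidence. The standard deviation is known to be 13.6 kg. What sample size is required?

27

For a mean, the margin of error is E = z·σ/√n, so n = (zσ/E)².
At 98% confidence, z = 2.326.
n = (2.326 × 13.6 / 6.16)² = 26.37
Round up: n = 27.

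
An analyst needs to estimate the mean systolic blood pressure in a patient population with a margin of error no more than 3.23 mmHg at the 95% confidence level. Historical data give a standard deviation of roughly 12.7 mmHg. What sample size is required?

60

For a mean, the margin of error is E = z·σ/√n, so n = (zσ/E)².
At 95% confidence, z = 1.960.
n = (1.960 × 12.7 / 3.23)² = 59.39
Round up: n = 60.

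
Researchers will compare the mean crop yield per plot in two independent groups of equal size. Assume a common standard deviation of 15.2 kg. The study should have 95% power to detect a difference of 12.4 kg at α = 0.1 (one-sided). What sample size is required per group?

For two equal groups, n per group = 2·((z_α + z_β)·σ/δ)².
z_α = 1.282; z_β = 1.645 (power 95%).
n = 2 × (2.927 × 15.2 / 12.4)² = 2 × 12.87 = 25.74
Round up: n = 26 per group.

26 per group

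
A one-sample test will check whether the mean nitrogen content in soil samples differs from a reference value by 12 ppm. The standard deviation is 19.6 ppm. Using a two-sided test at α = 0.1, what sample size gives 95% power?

For a one-sample z-test, n = ((z_{α/2} + z_β)·σ/δ)².
z_{α/2} = 1.645 (two-sided α = 0.1); z_β = 1.645 (power 95% → β = 0.05).
n = (3.290 × 19.6 / 12)² = 28.88
Round up: n = 29.

29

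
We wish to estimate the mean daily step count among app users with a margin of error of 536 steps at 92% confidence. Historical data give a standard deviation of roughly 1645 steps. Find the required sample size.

29

For a mean, the margin of error is E = z·σ/√n, so n = (zσ/E)².
At 92% confidence, z = 1.751.
n = (1.751 × 1645 / 536)² = 28.88
Round up: n = 29.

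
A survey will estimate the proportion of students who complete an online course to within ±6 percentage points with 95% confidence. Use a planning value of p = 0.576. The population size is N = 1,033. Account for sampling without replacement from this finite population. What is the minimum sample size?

For a proportion with margin E = 0.06 at 95% confidence, z = 1.960.
n = p̂(1−p̂)(z/E)² = 0.576 × 0.424 × (1.960/0.06)² = 260.61 — call this n₀.
Finite-population correction with N = 1,033: n = n₀ / (1 + (n₀−1)/N) = 260.61 / 1.251 = 208.32
Round up: n = 209.

n = 209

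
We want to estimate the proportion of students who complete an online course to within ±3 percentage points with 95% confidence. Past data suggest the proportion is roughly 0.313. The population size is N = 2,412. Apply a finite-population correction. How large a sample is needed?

666

For a proportion with margin E = 0.03 at 95% confidence, z = 1.960.
n = p̂(1−p̂)(z/E)² = 0.313 × 0.687 × (1.960/0.03)² = 917.85 — call this n₀.
Finite-population correction with N = 2,412: n = n₀ / (1 + (n₀−1)/N) = 917.85 / 1.38 = 665.11
Round up: n = 666.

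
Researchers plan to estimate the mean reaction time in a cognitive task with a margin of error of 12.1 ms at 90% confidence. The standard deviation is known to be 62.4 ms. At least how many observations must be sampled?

For a mean, the margin of error is E = z·σ/√n, so n = (zσ/E)².
At 90% confidence, z = 1.645.
n = (1.645 × 62.4 / 12.1)² = 71.97
Round up: n = 72.

72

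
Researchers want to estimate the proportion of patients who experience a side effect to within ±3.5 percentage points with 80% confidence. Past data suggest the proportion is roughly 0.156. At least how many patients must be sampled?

177

For a proportion with margin E = 0.035 at 80% confidence, z = 1.282.
n = p̂(1−p̂)(z/E)² = 0.156 × 0.844 × (1.282/0.035)² = 176.65
Round up: n = 177.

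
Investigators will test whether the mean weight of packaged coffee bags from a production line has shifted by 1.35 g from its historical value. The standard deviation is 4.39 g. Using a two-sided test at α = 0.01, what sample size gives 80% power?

n = 124

For a one-sample z-test, n = ((z_{α/2} + z_β)·σ/δ)².
z_{α/2} = 2.576 (two-sided α = 0.01); z_β = 0.842 (power 80% → β = 0.2).
n = (3.418 × 4.39 / 1.35)² = 123.54
Round up: n = 124.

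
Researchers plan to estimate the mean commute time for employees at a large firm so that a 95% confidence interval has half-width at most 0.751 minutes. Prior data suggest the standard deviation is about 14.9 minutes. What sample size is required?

n = 1513

For a mean, the margin of error is E = z·σ/√n, so n = (zσ/E)².
At 95% confidence, z = 1.960.
n = (1.960 × 14.9 / 0.751)² = 1512.18
Round up: n = 1513.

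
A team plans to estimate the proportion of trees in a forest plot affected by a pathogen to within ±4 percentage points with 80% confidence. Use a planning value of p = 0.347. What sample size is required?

n = 233

For a proportion with margin E = 0.04 at 80% confidence, z = 1.282.
n = p̂(1−p̂)(z/E)² = 0.347 × 0.653 × (1.282/0.04)² = 232.75
Round up: n = 233.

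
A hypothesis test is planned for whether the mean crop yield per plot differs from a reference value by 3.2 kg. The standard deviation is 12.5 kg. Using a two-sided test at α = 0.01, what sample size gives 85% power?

200

For a one-sample z-test, n = ((z_{α/2} + z_β)·σ/δ)².
z_{α/2} = 2.576 (two-sided α = 0.01); z_β = 1.036 (power 85% → β = 0.15).
n = (3.612 × 12.5 / 3.2)² = 199.07
Round up: n = 200.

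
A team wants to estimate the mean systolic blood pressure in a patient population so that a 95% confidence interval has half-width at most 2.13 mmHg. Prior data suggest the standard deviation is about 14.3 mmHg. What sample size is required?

For a mean, the margin of error is E = z·σ/√n, so n = (zσ/E)².
At 95% confidence, z = 1.960.
n = (1.960 × 14.3 / 2.13)² = 173.15
Round up: n = 174.

174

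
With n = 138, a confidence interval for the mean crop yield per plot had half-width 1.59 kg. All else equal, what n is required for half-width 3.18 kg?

35

Margin of error scales as 1/√n, so n₂ = n₁·(E₁/E₂)².
n₂ = 138 × (1.59/3.18)² = 138 × 0.25 = 34.50
Round up: n₂ = 35.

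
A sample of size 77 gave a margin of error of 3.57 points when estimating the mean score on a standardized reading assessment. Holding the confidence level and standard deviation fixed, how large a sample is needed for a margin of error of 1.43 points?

Margin of error scales as 1/√n, so n₂ = n₁·(E₁/E₂)².
n₂ = 77 × (3.57/1.43)² = 77 × 6.233 = 479.94
Round up: n₂ = 480.

480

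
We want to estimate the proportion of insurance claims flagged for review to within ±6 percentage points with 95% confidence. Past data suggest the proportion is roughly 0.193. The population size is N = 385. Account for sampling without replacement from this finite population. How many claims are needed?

For a proportion with margin E = 0.06 at 95% confidence, z = 1.960.
n = p̂(1−p̂)(z/E)² = 0.193 × 0.807 × (1.960/0.06)² = 166.20 — call this n₀.
Finite-population correction with N = 385: n = n₀ / (1 + (n₀−1)/N) = 166.20 / 1.429 = 116.31
Round up: n = 117.

117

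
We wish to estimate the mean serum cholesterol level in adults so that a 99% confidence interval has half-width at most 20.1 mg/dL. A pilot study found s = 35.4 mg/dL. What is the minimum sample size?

21

For a mean, the margin of error is E = z·σ/√n, so n = (zσ/E)².
At 99% confidence, z = 2.576.
n = (2.576 × 35.4 / 20.1)² = 20.58
Round up: n = 21.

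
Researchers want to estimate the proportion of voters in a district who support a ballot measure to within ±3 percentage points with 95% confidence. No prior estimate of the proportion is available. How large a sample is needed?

For a proportion with margin E = 0.03 at 95% confidence, z = 1.960.
With no prior estimate, use p = 0.5, which maximizes p(1−p) at 0.25.
n = 0.25 × (z/E)² = 0.25 × (1.960/0.03)² = 1067.11
Round up: n = 1068.

1068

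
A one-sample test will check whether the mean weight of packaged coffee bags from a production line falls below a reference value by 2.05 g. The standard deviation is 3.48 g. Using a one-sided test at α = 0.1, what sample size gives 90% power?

19

For a one-sample z-test, n = ((z_α + z_β)·σ/δ)².
z_α = 1.282 (one-sided α = 0.1); z_β = 1.282 (power 90% → β = 0.1).
n = (2.564 × 3.48 / 2.05)² = 18.94
Round up: n = 19.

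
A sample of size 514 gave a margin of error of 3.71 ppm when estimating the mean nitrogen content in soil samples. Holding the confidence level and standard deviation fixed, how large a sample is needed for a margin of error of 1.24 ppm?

Margin of error scales as 1/√n, so n₂ = n₁·(E₁/E₂)².
n₂ = 514 × (3.71/1.24)² = 514 × 8.952 = 4601.33
Round up: n₂ = 4602.

4602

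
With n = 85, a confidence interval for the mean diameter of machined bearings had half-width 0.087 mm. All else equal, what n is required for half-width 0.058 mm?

192

Margin of error scales as 1/√n, so n₂ = n₁·(E₁/E₂)².
n₂ = 85 × (0.087/0.058)² = 85 × 2.25 = 191.25
Round up: n₂ = 192.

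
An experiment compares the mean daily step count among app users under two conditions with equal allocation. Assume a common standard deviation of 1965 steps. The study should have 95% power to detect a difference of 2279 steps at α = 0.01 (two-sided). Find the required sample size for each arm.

For two equal groups, n per group = 2·((z_{α/2} + z_β)·σ/δ)².
z_{α/2} = 2.576; z_β = 1.645 (power 95%).
n = 2 × (4.221 × 1965 / 2279)² = 2 × 13.25 = 26.50
Round up: n = 27 per group.

27 per group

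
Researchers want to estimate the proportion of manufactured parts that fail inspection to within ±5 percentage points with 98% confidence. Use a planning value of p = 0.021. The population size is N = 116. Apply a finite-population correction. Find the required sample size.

For a proportion with margin E = 0.05 at 98% confidence, z = 2.326.
n = p̂(1−p̂)(z/E)² = 0.021 × 0.979 × (2.326/0.05)² = 44.49 — call this n₀.
Finite-population correction with N = 116: n = n₀ / (1 + (n₀−1)/N) = 44.49 / 1.375 = 32.36
Round up: n = 33.

n = 33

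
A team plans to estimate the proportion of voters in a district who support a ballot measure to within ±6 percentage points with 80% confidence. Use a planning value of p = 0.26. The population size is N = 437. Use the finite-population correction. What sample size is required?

n = 74

For a proportion with margin E = 0.06 at 80% confidence, z = 1.282.
n = p̂(1−p̂)(z/E)² = 0.26 × 0.74 × (1.282/0.06)² = 87.84 — call this n₀.
Finite-population correction with N = 437: n = n₀ / (1 + (n₀−1)/N) = 87.84 / 1.199 = 73.26
Round up: n = 74.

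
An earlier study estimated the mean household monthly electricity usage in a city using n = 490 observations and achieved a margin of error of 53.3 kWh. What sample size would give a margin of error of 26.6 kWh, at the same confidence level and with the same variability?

Margin of error scales as 1/√n, so n₂ = n₁·(E₁/E₂)².
n₂ = 490 × (53.3/26.6)² = 490 × 4.015 = 1967.35
Round up: n₂ = 1968.

n = 1968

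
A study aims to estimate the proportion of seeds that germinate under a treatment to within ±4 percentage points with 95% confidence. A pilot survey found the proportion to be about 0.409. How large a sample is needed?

581

For a proportion with margin E = 0.04 at 95% confidence, z = 1.960.
n = p̂(1−p̂)(z/E)² = 0.409 × 0.591 × (1.960/0.04)² = 580.37
Round up: n = 581.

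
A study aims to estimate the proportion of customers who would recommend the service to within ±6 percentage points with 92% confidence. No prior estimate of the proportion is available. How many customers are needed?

213

For a proportion with margin E = 0.06 at 92% confidence, z = 1.751.
With no prior estimate, use p = 0.5, which maximizes p(1−p) at 0.25.
n = 0.25 × (z/E)² = 0.25 × (1.751/0.06)² = 212.92
Round up: n = 213.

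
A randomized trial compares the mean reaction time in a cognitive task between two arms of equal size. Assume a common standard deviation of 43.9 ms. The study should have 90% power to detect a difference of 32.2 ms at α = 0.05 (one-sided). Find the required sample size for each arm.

32 per group

For two equal groups, n per group = 2·((z_α + z_β)·σ/δ)².
z_α = 1.645; z_β = 1.282 (power 90%).
n = 2 × (2.927 × 43.9 / 32.2)² = 2 × 15.92 = 31.84
Round up: n = 32 per group.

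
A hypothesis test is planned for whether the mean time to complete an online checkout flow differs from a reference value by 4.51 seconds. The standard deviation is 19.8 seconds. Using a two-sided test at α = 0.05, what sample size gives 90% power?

For a one-sample z-test, n = ((z_{α/2} + z_β)·σ/δ)².
z_{α/2} = 1.960 (two-sided α = 0.05); z_β = 1.282 (power 90% → β = 0.1).
n = (3.242 × 19.8 / 4.51)² = 202.58
Round up: n = 203.

203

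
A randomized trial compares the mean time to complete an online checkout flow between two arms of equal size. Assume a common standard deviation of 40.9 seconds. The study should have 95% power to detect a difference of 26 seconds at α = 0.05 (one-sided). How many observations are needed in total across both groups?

For two equal groups, n per group = 2·((z_α + z_β)·σ/δ)².
z_α = 1.645; z_β = 1.645 (power 95%).
n = 2 × (3.290 × 40.9 / 26)² = 2 × 26.79 = 53.58
Round up: n = 54 per group.
Total across both groups: 2 × 54 = 108.

108 total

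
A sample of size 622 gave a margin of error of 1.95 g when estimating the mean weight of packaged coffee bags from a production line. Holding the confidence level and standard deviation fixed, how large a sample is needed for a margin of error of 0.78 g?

Margin of error scales as 1/√n, so n₂ = n₁·(E₁/E₂)².
n₂ = 622 × (1.95/0.78)² = 622 × 6.25 = 3887.50
Round up: n₂ = 3888.

3888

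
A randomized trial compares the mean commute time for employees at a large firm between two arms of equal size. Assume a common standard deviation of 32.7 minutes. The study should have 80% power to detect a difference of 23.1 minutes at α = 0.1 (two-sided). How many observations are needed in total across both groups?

50 total

For two equal groups, n per group = 2·((z_{α/2} + z_β)·σ/δ)².
z_{α/2} = 1.645; z_β = 0.842 (power 80%).
n = 2 × (2.487 × 32.7 / 23.1)² = 2 × 12.39 = 24.78
Round up: n = 25 per group.
Total across both groups: 2 × 25 = 50.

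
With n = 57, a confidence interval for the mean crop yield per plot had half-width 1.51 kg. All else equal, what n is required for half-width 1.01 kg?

Margin of error scales as 1/√n, so n₂ = n₁·(E₁/E₂)².
n₂ = 57 × (1.51/1.01)² = 57 × 2.235 = 127.39
Round up: n₂ = 128.

128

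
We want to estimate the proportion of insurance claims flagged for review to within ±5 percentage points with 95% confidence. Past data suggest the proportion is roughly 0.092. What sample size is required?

129

For a proportion with margin E = 0.05 at 95% confidence, z = 1.960.
n = p̂(1−p̂)(z/E)² = 0.092 × 0.908 × (1.960/0.05)² = 128.36
Round up: n = 129.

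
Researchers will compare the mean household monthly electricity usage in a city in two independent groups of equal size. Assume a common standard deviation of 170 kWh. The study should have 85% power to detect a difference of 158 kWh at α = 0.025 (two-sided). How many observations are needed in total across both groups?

50 total

For two equal groups, n per group = 2·((z_{α/2} + z_β)·σ/δ)².
z_{α/2} = 2.241; z_β = 1.036 (power 85%).
n = 2 × (3.277 × 170 / 158)² = 2 × 12.43 = 24.86
Round up: n = 25 per group.
Total across both groups: 2 × 25 = 50.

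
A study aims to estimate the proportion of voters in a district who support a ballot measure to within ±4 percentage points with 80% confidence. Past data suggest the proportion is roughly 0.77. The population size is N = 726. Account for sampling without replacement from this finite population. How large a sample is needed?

n = 146

For a proportion with margin E = 0.04 at 80% confidence, z = 1.282.
n = p̂(1−p̂)(z/E)² = 0.77 × 0.23 × (1.282/0.04)² = 181.92 — call this n₀.
Finite-population correction with N = 726: n = n₀ / (1 + (n₀−1)/N) = 181.92 / 1.249 = 145.65
Round up: n = 146.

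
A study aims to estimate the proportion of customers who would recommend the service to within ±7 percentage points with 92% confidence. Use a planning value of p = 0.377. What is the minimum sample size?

For a proportion with margin E = 0.07 at 92% confidence, z = 1.751.
n = p̂(1−p̂)(z/E)² = 0.377 × 0.623 × (1.751/0.07)² = 146.96
Round up: n = 147.

n = 147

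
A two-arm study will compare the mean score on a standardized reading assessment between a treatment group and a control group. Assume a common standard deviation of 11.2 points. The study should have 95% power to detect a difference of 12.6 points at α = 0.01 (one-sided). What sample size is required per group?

25 per group

For two equal groups, n per group = 2·((z_α + z_β)·σ/δ)².
z_α = 2.326; z_β = 1.645 (power 95%).
n = 2 × (3.971 × 11.2 / 12.6)² = 2 × 12.46 = 24.92
Round up: n = 25 per group.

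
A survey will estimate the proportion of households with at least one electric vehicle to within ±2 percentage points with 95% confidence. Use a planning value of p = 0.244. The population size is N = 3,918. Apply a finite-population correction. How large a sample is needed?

1221

For a proportion with margin E = 0.02 at 95% confidence, z = 1.960.
n = p̂(1−p̂)(z/E)² = 0.244 × 0.756 × (1.960/0.02)² = 1771.59 — call this n₀.
Finite-population correction with N = 3,918: n = n₀ / (1 + (n₀−1)/N) = 1771.59 / 1.452 = 1220.10
Round up: n = 1221.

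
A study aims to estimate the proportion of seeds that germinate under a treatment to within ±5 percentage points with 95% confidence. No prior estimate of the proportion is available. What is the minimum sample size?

385

For a proportion with margin E = 0.05 at 95% confidence, z = 1.960.
With no prior estimate, use p = 0.5, which maximizes p(1−p) at 0.25.
n = 0.25 × (z/E)² = 0.25 × (1.960/0.05)² = 384.16
Round up: n = 385.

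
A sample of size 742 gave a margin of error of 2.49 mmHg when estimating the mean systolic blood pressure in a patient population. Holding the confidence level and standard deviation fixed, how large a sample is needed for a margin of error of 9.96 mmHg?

47

Margin of error scales as 1/√n, so n₂ = n₁·(E₁/E₂)².
n₂ = 742 × (2.49/9.96)² = 742 × 0.0625 = 46.38
Round up: n₂ = 47.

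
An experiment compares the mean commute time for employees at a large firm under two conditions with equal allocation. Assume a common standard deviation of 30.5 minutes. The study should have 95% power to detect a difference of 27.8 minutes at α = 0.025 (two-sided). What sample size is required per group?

For two equal groups, n per group = 2·((z_{α/2} + z_β)·σ/δ)².
z_{α/2} = 2.241; z_β = 1.645 (power 95%).
n = 2 × (3.886 × 30.5 / 27.8)² = 2 × 18.18 = 36.36
Round up: n = 37 per group.

37 per group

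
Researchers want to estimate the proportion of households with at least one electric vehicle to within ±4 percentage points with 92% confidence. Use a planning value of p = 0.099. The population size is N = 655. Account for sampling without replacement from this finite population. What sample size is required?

For a proportion with margin E = 0.04 at 92% confidence, z = 1.751.
n = p̂(1−p̂)(z/E)² = 0.099 × 0.901 × (1.751/0.04)² = 170.93 — call this n₀.
Finite-population correction with N = 655: n = n₀ / (1 + (n₀−1)/N) = 170.93 / 1.259 = 135.77
Round up: n = 136.

n = 136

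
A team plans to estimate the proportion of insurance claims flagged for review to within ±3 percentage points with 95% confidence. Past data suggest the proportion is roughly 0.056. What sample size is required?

For a proportion with margin E = 0.03 at 95% confidence, z = 1.960.
n = p̂(1−p̂)(z/E)² = 0.056 × 0.944 × (1.960/0.03)² = 225.65
Round up: n = 226.

226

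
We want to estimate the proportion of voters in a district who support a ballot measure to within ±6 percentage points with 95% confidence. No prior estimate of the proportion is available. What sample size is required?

For a proportion with margin E = 0.06 at 95% confidence, z = 1.960.
With no prior estimate, use p = 0.5, which maximizes p(1−p) at 0.25.
n = 0.25 × (z/E)² = 0.25 × (1.960/0.06)² = 266.78
Round up: n = 267.

n = 267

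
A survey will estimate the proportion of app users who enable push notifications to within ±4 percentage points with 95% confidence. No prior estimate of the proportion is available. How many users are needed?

For a proportion with margin E = 0.04 at 95% confidence, z = 1.960.
With no prior estimate, use p = 0.5, which maximizes p(1−p) at 0.25.
n = 0.25 × (z/E)² = 0.25 × (1.960/0.04)² = 600.25
Round up: n = 601.

601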